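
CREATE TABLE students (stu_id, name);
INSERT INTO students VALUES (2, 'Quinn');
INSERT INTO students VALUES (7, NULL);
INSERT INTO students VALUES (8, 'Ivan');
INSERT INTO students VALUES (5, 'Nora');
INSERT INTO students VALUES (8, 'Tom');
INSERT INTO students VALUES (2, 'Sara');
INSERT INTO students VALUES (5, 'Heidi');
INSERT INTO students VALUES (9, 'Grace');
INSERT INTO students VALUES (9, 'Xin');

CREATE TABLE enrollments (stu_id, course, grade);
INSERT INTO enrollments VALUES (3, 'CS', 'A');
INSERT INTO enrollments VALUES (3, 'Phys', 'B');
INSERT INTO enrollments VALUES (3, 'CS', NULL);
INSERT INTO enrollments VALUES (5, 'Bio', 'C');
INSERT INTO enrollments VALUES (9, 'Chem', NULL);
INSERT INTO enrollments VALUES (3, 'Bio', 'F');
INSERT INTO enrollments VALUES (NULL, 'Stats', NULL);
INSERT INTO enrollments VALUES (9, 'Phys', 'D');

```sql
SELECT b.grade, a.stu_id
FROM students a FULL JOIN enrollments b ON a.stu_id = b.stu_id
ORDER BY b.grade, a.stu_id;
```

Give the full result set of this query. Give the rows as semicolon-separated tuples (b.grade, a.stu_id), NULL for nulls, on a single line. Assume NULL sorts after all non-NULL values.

(A, NULL); (B, NULL); (C, 5); (C, 5); (D, 9); (D, 9); (F, NULL); (NULL, 2); (NULL, 2); (NULL, 7); (NULL, 8); (NULL, 8); (NULL, 9); (NULL, 9); (NULL, NULL); (NULL, NULL)

FULL OUTER JOIN keeps every row from both sides; unmatched rows get NULL for the other side's columns.
Matching on a.stu_id = b.stu_id. A NULL in a compared column never satisfies the condition.
- a row (stu_id=2): no match → kept, b columns NULL.
- a row (stu_id=7): no match → kept, b columns NULL.
- a row (stu_id=8): no match → kept, b columns NULL.
- a row (stu_id=5): matches 1 b row(s) → 1 output row(s).
- a row (stu_id=8): no match → kept, b columns NULL.
- a row (stu_id=2): no match → kept, b columns NULL.
- a row (stu_id=5): matches 1 b row(s) → 1 output row(s).
- a row (stu_id=9): matches 2 b row(s) → 2 output row(s).
- a row (stu_id=9): matches 2 b row(s) → 2 output row(s).
- 5 row(s) from b found no a partner → padded with NULL.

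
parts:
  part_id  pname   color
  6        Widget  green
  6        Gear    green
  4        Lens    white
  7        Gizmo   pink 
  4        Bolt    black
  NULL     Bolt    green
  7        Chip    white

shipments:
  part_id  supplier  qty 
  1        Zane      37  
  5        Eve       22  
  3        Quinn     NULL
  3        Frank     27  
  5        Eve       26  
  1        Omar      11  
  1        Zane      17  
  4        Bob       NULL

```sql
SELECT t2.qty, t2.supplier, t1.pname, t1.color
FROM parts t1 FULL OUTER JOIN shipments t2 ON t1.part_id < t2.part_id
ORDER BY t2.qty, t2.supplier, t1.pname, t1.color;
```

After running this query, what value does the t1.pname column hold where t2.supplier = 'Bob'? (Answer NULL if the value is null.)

NULL

FULL OUTER JOIN keeps every row from both sides; unmatched rows get NULL for the other side's columns.
Matching on t1.part_id < t2.part_id. A NULL in a compared column never satisfies the condition.
Matched pairs: 4; unmatched t1 rows kept: 5; unmatched t2 rows kept: 6.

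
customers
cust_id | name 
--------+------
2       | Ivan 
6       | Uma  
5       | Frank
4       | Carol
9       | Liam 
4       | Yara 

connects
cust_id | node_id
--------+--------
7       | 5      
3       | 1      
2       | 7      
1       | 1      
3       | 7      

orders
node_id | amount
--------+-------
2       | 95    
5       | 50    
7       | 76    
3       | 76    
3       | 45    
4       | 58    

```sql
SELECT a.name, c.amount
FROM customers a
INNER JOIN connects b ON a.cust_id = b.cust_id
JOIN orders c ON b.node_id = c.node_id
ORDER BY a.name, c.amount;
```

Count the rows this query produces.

1

Step 1 — a INNER JOIN b on cust_id → 1 row(s).
Then INNER JOIN `orders c` on node_id: keep only rows whose b.node_id appears in c.
Result: 1 row(s).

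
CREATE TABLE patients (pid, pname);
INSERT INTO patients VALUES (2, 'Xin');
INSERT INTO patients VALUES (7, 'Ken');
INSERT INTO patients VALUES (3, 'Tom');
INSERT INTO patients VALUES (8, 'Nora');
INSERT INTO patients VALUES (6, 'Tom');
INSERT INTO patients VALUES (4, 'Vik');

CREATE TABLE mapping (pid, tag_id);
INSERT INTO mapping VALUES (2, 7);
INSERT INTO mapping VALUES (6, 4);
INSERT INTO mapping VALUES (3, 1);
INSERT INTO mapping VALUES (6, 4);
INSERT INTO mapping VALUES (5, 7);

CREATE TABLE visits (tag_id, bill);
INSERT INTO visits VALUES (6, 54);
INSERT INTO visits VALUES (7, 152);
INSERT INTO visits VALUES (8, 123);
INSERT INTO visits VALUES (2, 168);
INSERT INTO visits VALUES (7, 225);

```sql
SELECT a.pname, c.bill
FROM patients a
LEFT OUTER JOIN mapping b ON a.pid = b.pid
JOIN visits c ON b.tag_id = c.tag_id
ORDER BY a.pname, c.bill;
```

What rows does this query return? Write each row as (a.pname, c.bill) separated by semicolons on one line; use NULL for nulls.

(Xin, 152); (Xin, 225)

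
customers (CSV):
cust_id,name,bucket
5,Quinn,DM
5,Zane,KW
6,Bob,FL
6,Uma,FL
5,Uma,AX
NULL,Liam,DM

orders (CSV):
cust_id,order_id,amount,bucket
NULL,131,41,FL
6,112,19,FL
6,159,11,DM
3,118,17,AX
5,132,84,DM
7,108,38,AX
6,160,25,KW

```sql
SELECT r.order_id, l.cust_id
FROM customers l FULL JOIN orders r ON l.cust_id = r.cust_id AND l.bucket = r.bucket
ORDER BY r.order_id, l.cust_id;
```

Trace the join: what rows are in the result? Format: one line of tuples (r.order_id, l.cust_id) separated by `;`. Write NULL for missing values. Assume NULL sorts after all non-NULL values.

FULL OUTER JOIN keeps every row from both sides; unmatched rows get NULL for the other side's columns.
Matching on l.cust_id = r.cust_id AND l.bucket = r.bucket. A NULL in a compared column never satisfies the condition.
- l row (cust_id=5, bucket=DM): matches 1 r row(s) → 1 output row(s).
- l row (cust_id=5, bucket=KW): no match → kept, r columns NULL.
- l row (cust_id=6, bucket=FL): matches 1 r row(s) → 1 output row(s).
- l row (cust_id=6, bucket=FL): matches 1 r row(s) → 1 output row(s).
- l row (cust_id=5, bucket=AX): no match → kept, r columns NULL.
- l row (cust_id=NULL, bucket=DM): no match → kept, r columns NULL.
- plus 5 unmatched r row(s), each kept with NULL l columns.

(108, NULL); (112, 6); (112, 6); (118, NULL); (131, NULL); (132, 5); (159, NULL); (160, NULL); (NULL, 5); (NULL, 5); (NULL, NULL)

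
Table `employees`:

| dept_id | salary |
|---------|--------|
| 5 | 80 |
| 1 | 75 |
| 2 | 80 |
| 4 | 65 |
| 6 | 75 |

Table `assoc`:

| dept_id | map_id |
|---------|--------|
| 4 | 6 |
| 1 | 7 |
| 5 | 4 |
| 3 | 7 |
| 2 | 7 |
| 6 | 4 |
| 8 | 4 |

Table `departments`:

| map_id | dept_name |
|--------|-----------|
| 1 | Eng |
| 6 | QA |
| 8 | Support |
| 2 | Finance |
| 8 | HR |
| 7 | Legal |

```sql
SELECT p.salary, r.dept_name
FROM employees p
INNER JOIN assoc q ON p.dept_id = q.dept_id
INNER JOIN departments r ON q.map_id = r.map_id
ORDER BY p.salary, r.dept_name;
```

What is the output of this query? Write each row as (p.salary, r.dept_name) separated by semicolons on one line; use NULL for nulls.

(65, QA); (75, Legal); (80, Legal)

Joins associate left-to-right: employees INNER JOIN assoc on dept_id gives 5 intermediate row(s).
Then INNER JOIN `departments r` on map_id: keep only rows whose q.map_id appears in r.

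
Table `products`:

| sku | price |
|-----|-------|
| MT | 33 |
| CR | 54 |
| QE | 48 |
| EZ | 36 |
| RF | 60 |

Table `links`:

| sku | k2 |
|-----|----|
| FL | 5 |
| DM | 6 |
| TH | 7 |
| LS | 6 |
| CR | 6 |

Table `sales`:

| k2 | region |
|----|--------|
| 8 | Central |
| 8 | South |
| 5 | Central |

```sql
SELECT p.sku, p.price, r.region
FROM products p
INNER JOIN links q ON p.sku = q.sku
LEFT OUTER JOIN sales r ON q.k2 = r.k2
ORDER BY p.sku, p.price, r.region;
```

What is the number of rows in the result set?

1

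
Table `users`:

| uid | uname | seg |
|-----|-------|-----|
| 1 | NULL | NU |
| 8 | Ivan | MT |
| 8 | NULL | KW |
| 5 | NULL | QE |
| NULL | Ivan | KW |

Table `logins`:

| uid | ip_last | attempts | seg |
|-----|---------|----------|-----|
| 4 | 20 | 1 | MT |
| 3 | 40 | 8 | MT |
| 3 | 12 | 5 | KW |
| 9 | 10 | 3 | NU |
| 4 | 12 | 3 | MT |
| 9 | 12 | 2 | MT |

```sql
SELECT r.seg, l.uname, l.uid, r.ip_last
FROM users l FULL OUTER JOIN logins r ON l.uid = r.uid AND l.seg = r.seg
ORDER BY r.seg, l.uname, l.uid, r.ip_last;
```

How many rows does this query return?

11

FULL OUTER JOIN keeps every row from both sides; unmatched rows get NULL for the other side's columns.
Matching on l.uid = r.uid AND l.seg = r.seg. A NULL in a compared column never satisfies the condition.
- uid=1, seg=NU: no r row matches, row kept with r columns NULL.
- uid=8, seg=MT: no r row matches, row kept with r columns NULL.
- uid=8, seg=KW: no r row matches, row kept with r columns NULL.
- uid=5, seg=QE: no r row matches, row kept with r columns NULL.
- uid=NULL, seg=KW: no r row matches, row kept with r columns NULL.
- 6 r row(s) had no l match → kept, l columns NULL.
Total: 0 matched + 11 padded = 11 rows.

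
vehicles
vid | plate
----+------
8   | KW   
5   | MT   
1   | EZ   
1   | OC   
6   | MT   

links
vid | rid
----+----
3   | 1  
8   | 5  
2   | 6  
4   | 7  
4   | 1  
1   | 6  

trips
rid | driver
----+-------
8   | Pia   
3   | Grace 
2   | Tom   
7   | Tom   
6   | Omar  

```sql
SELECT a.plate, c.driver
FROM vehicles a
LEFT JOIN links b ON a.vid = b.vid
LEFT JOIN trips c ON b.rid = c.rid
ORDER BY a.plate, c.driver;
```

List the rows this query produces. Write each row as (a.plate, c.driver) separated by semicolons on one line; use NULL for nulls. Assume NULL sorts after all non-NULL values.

Joins associate left-to-right: vehicles LEFT JOIN links on vid gives 5 intermediate row(s).
Then LEFT JOIN `trips c` on rid: each of those 5 rows is kept; rows whose b.rid has no match in c get NULL for c's columns.

(EZ, Omar); (KW, NULL); (MT, NULL); (MT, NULL); (OC, Omar)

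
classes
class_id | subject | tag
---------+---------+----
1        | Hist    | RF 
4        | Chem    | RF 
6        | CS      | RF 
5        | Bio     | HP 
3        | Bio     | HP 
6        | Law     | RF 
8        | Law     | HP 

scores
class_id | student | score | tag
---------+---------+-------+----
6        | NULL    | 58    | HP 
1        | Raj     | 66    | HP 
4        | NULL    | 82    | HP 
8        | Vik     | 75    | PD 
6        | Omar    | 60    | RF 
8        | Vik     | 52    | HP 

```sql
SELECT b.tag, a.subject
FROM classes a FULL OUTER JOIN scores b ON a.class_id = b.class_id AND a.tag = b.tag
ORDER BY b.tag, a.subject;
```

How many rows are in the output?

FULL OUTER JOIN keeps every row from both sides; unmatched rows get NULL for the other side's columns.
Matching on a.class_id = b.class_id AND a.tag = b.tag.
Matched pairs: 3; unmatched a rows kept: 4; unmatched b rows kept: 4.
Total: 3 matched + 8 padded = 11 rows.

11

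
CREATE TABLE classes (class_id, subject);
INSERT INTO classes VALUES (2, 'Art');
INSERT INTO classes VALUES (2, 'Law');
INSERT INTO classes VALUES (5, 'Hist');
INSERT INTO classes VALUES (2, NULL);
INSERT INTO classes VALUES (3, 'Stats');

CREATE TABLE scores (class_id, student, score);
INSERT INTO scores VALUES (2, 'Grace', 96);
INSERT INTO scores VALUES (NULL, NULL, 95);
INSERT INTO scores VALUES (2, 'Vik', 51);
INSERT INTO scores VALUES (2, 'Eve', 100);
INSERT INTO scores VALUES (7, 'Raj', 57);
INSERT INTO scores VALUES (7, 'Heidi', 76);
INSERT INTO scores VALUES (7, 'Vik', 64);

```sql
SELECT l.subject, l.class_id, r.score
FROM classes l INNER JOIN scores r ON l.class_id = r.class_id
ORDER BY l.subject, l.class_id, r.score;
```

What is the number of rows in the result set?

9

INNER JOIN keeps only pairs where the ON condition holds.
Matching on l.class_id = r.class_id. A NULL in a compared column never satisfies the condition.
- class_id=2: 3 matching r row(s), so 3 row(s) emitted.
- class_id=2: 3 matching r row(s), so 3 row(s) emitted.
- class_id=5: no matching r row, dropped.
- class_id=2: 3 matching r row(s), so 3 row(s) emitted.
- class_id=3: no matching r row, dropped.
Total: 9 rows.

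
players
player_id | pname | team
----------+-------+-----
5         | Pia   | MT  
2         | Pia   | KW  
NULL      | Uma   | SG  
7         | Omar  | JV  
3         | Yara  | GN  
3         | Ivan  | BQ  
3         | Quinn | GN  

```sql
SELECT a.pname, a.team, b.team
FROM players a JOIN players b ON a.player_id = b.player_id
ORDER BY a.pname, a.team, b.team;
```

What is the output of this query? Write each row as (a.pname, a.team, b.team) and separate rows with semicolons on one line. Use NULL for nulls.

(Ivan, BQ, BQ); (Ivan, BQ, GN); (Ivan, BQ, GN); (Omar, JV, JV); (Pia, KW, KW); (Pia, MT, MT); (Quinn, GN, BQ); (Quinn, GN, GN); (Quinn, GN, GN); (Yara, GN, BQ); (Yara, GN, GN); (Yara, GN, GN)

INNER JOIN keeps only pairs where the ON condition holds.
Matching on a.player_id = b.player_id. A NULL in a compared column never satisfies the condition.
Matched pairs: 12.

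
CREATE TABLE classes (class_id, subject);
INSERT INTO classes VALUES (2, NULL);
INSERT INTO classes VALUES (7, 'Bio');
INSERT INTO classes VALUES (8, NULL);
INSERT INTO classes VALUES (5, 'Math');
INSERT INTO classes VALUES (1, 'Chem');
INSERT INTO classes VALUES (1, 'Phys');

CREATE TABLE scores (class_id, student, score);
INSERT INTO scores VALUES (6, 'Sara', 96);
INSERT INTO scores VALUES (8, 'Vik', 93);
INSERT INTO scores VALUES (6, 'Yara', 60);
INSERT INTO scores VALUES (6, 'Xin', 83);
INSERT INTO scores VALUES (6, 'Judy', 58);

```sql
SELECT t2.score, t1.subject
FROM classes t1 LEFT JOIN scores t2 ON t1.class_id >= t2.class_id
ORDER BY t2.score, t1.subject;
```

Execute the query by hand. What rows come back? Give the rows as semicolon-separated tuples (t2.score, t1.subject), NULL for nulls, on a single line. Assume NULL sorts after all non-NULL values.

LEFT JOIN keeps every row from `classes`; unmatched rows get NULL for `scores`'s columns.
Matching on t1.class_id >= t2.class_id.
- t1[0] class_id=2 → no match; kept with NULLs on the t2 side.
- t1[1] class_id=7 → 4 match(es) in t2 → 4 row(s).
- t1[2] class_id=8 → 5 match(es) in t2 → 5 row(s).
- t1[3] class_id=5 → no match; kept with NULLs on the t2 side.
- t1[4] class_id=1 → no match; kept with NULLs on the t2 side.
- t1[5] class_id=1 → no match; kept with NULLs on the t2 side.

(58, Bio); (58, NULL); (60, Bio); (60, NULL); (83, Bio); (83, NULL); (93, NULL); (96, Bio); (96, NULL); (NULL, Chem); (NULL, Math); (NULL, Phys); (NULL, NULL)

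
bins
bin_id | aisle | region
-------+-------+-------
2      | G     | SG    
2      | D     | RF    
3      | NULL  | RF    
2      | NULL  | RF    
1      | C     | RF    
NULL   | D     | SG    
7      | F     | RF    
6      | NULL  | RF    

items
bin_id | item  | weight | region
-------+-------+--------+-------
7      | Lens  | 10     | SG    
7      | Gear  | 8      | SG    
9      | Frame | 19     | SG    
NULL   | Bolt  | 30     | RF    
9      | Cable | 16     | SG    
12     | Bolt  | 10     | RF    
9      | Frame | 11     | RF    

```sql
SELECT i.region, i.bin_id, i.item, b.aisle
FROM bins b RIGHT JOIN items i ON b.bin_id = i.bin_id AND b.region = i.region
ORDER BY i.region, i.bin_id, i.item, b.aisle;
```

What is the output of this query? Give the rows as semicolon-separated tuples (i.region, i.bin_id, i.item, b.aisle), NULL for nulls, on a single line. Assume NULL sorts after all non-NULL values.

(RF, 9, Frame, NULL); (RF, 12, Bolt, NULL); (RF, NULL, Bolt, NULL); (SG, 7, Gear, NULL); (SG, 7, Lens, NULL); (SG, 9, Cable, NULL); (SG, 9, Frame, NULL)

RIGHT JOIN keeps every row from `items`; unmatched rows get NULL for `bins`'s columns.
Matching on b.bin_id = i.bin_id AND b.region = i.region. A NULL in a compared column never satisfies the condition.
- bin_id=2, region=SG: no matching i row.
- bin_id=2, region=RF: no matching i row.
- bin_id=3, region=RF: no matching i row.
- bin_id=2, region=RF: no matching i row.
- bin_id=1, region=RF: no matching i row.
- bin_id=NULL, region=SG: no matching i row.
- bin_id=7, region=RF: no matching i row.
- bin_id=6, region=RF: no matching i row.
- 7 row(s) from i found no b partner → padded with NULL.
After projecting and ordering:
i.region | i.bin_id | i.item | b.aisle
RF | 9 | Frame | NULL
RF | 12 | Bolt | NULL
RF | NULL | Bolt | NULL
SG | 7 | Gear | NULL
SG | 7 | Lens | NULL
SG | 9 | Cable | NULL
SG | 9 | Frame | NULL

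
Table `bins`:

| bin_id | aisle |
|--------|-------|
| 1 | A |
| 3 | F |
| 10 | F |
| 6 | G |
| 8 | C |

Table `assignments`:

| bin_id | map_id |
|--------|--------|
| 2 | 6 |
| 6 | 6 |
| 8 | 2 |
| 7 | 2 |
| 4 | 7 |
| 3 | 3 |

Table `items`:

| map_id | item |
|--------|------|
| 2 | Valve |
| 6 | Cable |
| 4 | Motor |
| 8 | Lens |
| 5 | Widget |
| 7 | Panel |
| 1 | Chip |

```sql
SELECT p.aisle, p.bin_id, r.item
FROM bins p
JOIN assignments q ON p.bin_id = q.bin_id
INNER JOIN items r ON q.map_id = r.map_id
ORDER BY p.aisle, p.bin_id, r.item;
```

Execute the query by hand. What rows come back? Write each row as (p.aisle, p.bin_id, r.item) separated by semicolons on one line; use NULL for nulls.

Evaluate left to right. First `bins p INNER JOIN assignments q` on bin_id: 3 row(s).
Then INNER JOIN `items r` on map_id: keep only rows whose q.map_id appears in r.

(C, 8, Valve); (G, 6, Cable)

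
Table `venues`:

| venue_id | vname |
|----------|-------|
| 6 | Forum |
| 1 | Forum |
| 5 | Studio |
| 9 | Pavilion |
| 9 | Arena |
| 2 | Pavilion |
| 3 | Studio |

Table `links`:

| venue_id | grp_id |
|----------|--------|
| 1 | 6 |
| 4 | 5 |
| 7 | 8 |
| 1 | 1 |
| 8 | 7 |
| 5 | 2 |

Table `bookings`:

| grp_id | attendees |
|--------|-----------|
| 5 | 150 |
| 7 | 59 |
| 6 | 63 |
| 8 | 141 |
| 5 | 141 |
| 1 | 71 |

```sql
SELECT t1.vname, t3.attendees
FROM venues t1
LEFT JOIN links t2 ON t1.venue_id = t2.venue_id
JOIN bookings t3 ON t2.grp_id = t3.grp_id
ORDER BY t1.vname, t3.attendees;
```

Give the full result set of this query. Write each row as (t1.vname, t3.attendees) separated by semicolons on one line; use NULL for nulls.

Joins associate left-to-right: venues LEFT JOIN links on venue_id gives 8 intermediate row(s).
Then INNER JOIN `bookings t3` on grp_id: keep only rows whose t2.grp_id appears in t3.

(Forum, 63); (Forum, 71)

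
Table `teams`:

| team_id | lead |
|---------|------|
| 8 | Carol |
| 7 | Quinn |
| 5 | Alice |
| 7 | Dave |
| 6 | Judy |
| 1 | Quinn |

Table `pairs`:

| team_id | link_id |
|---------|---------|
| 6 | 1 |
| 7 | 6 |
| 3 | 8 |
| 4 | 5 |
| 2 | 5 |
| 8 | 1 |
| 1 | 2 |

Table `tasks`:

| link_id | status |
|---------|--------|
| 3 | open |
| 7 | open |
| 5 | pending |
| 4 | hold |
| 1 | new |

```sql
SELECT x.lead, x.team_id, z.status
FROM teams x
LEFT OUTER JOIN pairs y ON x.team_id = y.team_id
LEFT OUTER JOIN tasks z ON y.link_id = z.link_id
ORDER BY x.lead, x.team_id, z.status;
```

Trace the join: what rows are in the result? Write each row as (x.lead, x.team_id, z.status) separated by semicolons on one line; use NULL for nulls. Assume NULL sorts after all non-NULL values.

Evaluate left to right. First `teams x LEFT JOIN pairs y` on team_id: 6 row(s).
Then LEFT JOIN `tasks z` on link_id: each of those 6 rows is kept; rows whose y.link_id has no match in z get NULL for z's columns.

(Alice, 5, NULL); (Carol, 8, new); (Dave, 7, NULL); (Judy, 6, new); (Quinn, 1, NULL); (Quinn, 7, NULL)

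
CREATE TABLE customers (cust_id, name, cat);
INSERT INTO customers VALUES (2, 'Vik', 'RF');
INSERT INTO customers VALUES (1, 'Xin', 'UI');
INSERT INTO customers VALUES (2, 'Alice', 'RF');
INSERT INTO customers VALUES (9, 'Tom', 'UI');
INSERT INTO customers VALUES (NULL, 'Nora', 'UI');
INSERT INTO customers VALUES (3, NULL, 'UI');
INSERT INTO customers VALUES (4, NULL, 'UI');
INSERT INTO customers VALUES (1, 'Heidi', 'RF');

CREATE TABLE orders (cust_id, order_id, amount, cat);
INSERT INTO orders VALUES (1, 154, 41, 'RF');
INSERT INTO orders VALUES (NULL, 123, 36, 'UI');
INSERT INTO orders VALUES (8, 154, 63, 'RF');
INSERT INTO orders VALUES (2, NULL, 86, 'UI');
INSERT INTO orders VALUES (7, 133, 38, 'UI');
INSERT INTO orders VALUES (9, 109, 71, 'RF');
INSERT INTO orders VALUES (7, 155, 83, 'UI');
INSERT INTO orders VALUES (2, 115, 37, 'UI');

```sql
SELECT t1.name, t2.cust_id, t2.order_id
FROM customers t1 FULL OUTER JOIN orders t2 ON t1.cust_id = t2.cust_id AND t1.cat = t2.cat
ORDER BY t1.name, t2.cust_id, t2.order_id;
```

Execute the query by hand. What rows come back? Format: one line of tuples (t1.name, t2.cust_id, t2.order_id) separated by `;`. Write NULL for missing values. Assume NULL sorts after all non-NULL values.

FULL OUTER JOIN keeps every row from both sides; unmatched rows get NULL for the other side's columns.
Matching on t1.cust_id = t2.cust_id AND t1.cat = t2.cat. A NULL in a compared column never satisfies the condition.
- t1[0] cust_id=2, cat=RF → no match; kept with NULLs on the t2 side.
- t1[1] cust_id=1, cat=UI → no match; kept with NULLs on the t2 side.
- t1[2] cust_id=2, cat=RF → no match; kept with NULLs on the t2 side.
- t1[3] cust_id=9, cat=UI → no match; kept with NULLs on the t2 side.
- t1[4] cust_id=NULL, cat=UI → no match; kept with NULLs on the t2 side.
- t1[5] cust_id=3, cat=UI → no match; kept with NULLs on the t2 side.
- t1[6] cust_id=4, cat=UI → no match; kept with NULLs on the t2 side.
- t1[7] cust_id=1, cat=RF → 1 match(es) in t2 → 1 row(s).
- plus 7 unmatched t2 row(s), each kept with NULL t1 columns.

(Alice, NULL, NULL); (Heidi, 1, 154); (Nora, NULL, NULL); (Tom, NULL, NULL); (Vik, NULL, NULL); (Xin, NULL, NULL); (NULL, 2, 115); (NULL, 2, NULL); (NULL, 7, 133); (NULL, 7, 155); (NULL, 8, 154); (NULL, 9, 109); (NULL, NULL, 123); (NULL, NULL, NULL); (NULL, NULL, NULL)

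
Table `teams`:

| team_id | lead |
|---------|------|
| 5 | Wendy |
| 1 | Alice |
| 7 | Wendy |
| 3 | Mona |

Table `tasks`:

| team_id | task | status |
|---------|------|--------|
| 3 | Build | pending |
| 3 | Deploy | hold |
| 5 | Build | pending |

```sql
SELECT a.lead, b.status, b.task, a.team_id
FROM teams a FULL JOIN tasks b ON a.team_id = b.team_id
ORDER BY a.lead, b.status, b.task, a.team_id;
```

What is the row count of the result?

5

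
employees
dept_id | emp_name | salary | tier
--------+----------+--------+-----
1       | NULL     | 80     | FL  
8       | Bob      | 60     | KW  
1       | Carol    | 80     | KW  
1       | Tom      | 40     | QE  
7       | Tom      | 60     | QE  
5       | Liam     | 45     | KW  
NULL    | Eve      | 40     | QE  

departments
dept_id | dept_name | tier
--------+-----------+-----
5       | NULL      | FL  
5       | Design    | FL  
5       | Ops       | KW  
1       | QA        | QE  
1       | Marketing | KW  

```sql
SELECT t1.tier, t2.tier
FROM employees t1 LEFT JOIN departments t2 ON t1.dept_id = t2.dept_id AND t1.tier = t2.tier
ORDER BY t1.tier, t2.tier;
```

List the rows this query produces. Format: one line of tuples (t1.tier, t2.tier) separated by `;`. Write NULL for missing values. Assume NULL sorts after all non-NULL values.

(FL, NULL); (KW, KW); (KW, KW); (KW, NULL); (QE, QE); (QE, NULL); (QE, NULL)

LEFT JOIN keeps every row from `employees`; unmatched rows get NULL for `departments`'s columns.
Matching on t1.dept_id = t2.dept_id AND t1.tier = t2.tier. A NULL in a compared column never satisfies the condition.
Matched pairs: 3; unmatched t1 rows kept: 4.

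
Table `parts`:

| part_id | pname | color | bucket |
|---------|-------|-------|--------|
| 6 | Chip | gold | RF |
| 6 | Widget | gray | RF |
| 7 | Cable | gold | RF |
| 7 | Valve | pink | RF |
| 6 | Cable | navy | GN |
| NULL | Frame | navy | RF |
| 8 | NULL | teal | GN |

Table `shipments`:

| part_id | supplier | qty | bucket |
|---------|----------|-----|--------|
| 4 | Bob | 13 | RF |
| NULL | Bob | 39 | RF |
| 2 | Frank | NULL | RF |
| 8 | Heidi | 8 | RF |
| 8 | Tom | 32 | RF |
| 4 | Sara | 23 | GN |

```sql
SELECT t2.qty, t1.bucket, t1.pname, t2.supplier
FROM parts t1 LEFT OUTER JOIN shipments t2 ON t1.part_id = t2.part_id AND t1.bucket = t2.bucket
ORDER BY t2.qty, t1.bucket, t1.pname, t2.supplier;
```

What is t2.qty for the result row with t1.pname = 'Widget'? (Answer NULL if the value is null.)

LEFT JOIN keeps every row from `parts`; unmatched rows get NULL for `shipments`'s columns.
Matching on t1.part_id = t2.part_id AND t1.bucket = t2.bucket. A NULL in a compared column never satisfies the condition.
- t1 (part_id=6, bucket=RF) has no partner → padded with NULL.
- t1 (part_id=6, bucket=RF) has no partner → padded with NULL.
- t1 (part_id=7, bucket=RF) has no partner → padded with NULL.
- t1 (part_id=7, bucket=RF) has no partner → padded with NULL.
- t1 (part_id=6, bucket=GN) has no partner → padded with NULL.
- t1 (part_id=NULL, bucket=RF) has no partner → padded with NULL.
- t1 (part_id=8, bucket=GN) has no partner → padded with NULL.

NULL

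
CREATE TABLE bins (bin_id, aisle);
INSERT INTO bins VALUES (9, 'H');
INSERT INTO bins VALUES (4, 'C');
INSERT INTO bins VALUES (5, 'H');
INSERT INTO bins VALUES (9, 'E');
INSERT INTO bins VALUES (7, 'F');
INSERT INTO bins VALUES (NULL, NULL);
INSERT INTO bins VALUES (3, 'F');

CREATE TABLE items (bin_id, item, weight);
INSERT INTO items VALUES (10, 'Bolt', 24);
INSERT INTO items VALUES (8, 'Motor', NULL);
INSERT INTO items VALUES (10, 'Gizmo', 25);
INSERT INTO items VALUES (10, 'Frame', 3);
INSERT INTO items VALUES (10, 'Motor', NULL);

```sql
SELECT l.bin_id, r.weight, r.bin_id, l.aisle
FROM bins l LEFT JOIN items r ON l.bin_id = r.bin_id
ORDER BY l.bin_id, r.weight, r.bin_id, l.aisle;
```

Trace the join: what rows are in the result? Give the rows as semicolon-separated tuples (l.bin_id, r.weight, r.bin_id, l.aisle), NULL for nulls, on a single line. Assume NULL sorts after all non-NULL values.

LEFT JOIN keeps every row from `bins`; unmatched rows get NULL for `items`'s columns.
Matching on l.bin_id = r.bin_id. A NULL in a compared column never satisfies the condition.
- l (bin_id=9) has no partner → padded with NULL.
- l (bin_id=4) has no partner → padded with NULL.
- l (bin_id=5) has no partner → padded with NULL.
- l (bin_id=9) has no partner → padded with NULL.
- l (bin_id=7) has no partner → padded with NULL.
- l (bin_id=NULL) has no partner → padded with NULL.
- l (bin_id=3) has no partner → padded with NULL.
After projecting and ordering:
l.bin_id | r.weight | r.bin_id | l.aisle
3 | NULL | NULL | F
4 | NULL | NULL | C
5 | NULL | NULL | H
7 | NULL | NULL | F
9 | NULL | NULL | E
9 | NULL | NULL | H
NULL | NULL | NULL | NULL

(3, NULL, NULL, F); (4, NULL, NULL, C); (5, NULL, NULL, H); (7, NULL, NULL, F); (9, NULL, NULL, E); (9, NULL, NULL, H); (NULL, NULL, NULL, NULL)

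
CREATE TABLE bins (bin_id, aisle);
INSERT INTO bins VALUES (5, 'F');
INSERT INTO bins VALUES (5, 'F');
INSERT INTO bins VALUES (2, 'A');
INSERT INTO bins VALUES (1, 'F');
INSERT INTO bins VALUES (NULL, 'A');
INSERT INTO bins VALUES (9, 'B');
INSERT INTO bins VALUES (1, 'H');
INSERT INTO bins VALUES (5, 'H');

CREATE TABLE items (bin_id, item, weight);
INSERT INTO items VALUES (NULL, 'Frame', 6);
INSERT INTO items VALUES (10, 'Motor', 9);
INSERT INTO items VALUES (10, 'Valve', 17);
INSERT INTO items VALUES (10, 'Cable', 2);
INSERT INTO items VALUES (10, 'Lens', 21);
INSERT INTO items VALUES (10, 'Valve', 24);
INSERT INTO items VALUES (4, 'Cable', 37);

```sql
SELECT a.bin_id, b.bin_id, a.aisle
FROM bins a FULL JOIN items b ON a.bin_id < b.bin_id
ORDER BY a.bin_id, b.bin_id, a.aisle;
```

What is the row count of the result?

40

FULL OUTER JOIN keeps every row from both sides; unmatched rows get NULL for the other side's columns.
Matching on a.bin_id < b.bin_id. A NULL in a compared column never satisfies the condition.
Matched pairs: 38; unmatched a rows kept: 1; unmatched b rows kept: 1.
Total: 38 matched + 2 padded = 40 rows.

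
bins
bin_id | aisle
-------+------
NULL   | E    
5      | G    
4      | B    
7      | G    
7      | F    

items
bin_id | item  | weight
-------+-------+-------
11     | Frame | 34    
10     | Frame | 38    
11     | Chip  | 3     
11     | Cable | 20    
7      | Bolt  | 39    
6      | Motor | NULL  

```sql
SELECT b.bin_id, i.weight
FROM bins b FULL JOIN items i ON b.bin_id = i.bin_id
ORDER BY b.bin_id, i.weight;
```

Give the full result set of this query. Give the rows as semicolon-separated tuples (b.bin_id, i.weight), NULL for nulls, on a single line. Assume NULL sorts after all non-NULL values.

FULL OUTER JOIN keeps every row from both sides; unmatched rows get NULL for the other side's columns.
Matching on b.bin_id = i.bin_id. A NULL in a compared column never satisfies the condition.
Matched pairs: 2; unmatched b rows kept: 3; unmatched i rows kept: 5.

(4, NULL); (5, NULL); (7, 39); (7, 39); (NULL, 3); (NULL, 20); (NULL, 34); (NULL, 38); (NULL, NULL); (NULL, NULL)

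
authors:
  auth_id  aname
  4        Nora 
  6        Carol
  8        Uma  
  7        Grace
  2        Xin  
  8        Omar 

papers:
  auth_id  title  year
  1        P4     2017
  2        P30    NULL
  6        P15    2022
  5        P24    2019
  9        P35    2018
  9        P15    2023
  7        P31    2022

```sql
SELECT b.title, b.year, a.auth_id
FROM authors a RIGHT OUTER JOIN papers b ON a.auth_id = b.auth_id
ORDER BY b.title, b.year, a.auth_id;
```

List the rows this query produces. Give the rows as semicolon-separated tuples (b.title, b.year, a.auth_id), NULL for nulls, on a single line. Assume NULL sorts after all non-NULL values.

(P15, 2022, 6); (P15, 2023, NULL); (P24, 2019, NULL); (P30, NULL, 2); (P31, 2022, 7); (P35, 2018, NULL); (P4, 2017, NULL)

RIGHT JOIN keeps every row from `papers`; unmatched rows get NULL for `authors`'s columns.
Matching on a.auth_id = b.auth_id.
- auth_id=4: no matching b row.
- auth_id=6: 1 matching b row(s), so 1 row(s) emitted.
- auth_id=8: no matching b row.
- auth_id=7: 1 matching b row(s), so 1 row(s) emitted.
- auth_id=2: 1 matching b row(s), so 1 row(s) emitted.
- auth_id=8: no matching b row.
- plus 4 unmatched b row(s), each kept with NULL a columns.
After projecting and ordering:
b.title | b.year | a.auth_id
P15 | 2022 | 6
P15 | 2023 | NULL
P24 | 2019 | NULL
P30 | NULL | 2
P31 | 2022 | 7
P35 | 2018 | NULL
P4 | 2017 | NULL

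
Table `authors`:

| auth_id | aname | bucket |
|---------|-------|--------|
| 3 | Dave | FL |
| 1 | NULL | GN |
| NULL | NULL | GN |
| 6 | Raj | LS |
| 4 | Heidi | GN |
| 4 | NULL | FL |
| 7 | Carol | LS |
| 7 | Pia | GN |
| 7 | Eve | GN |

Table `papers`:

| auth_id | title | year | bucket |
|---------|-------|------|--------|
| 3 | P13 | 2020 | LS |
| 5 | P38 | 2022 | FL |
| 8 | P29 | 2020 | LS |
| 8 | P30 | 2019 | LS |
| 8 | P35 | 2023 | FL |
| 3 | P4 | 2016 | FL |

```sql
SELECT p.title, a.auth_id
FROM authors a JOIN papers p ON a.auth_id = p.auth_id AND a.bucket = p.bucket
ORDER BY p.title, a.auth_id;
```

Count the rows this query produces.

1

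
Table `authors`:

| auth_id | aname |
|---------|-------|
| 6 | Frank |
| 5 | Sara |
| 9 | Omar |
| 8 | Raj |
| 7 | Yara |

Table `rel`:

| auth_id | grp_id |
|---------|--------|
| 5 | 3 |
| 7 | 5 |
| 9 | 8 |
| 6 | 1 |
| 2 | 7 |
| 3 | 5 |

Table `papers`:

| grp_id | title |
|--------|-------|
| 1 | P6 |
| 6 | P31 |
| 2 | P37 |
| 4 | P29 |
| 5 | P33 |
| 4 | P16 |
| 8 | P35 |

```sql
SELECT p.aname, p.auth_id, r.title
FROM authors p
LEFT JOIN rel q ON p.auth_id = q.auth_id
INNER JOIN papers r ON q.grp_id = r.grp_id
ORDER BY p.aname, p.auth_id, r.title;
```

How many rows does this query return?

Evaluate left to right. First `authors p LEFT JOIN rel q` on auth_id: 5 row(s).
Then INNER JOIN `papers r` on grp_id: keep only rows whose q.grp_id appears in r.
Result: 3 row(s).

3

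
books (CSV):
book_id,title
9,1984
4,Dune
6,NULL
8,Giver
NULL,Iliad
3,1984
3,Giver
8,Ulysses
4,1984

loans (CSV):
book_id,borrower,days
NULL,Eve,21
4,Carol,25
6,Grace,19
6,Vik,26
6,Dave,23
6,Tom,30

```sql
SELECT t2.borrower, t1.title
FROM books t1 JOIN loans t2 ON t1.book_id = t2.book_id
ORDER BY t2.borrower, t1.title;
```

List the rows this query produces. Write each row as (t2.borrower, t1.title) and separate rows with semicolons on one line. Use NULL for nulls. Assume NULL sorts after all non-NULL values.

INNER JOIN keeps only pairs where the ON condition holds.
Matching on t1.book_id = t2.book_id. A NULL in a compared column never satisfies the condition.
- t1[0] book_id=9 → no match; dropped.
- t1[1] book_id=4 → 1 match(es) in t2 → 1 row(s).
- t1[2] book_id=6 → 4 match(es) in t2 → 4 row(s).
- t1[3] book_id=8 → no match; dropped.
- t1[4] book_id=NULL → no match; dropped.
- t1[5] book_id=3 → no match; dropped.
- t1[6] book_id=3 → no match; dropped.
- t1[7] book_id=8 → no match; dropped.
- t1[8] book_id=4 → 1 match(es) in t2 → 1 row(s).
After projecting and ordering:
t2.borrower | t1.title
Carol | 1984
Carol | Dune
Dave | NULL
Grace | NULL
Tom | NULL
Vik | NULL

(Carol, 1984); (Carol, Dune); (Dave, NULL); (Grace, NULL); (Tom, NULL); (Vik, NULL)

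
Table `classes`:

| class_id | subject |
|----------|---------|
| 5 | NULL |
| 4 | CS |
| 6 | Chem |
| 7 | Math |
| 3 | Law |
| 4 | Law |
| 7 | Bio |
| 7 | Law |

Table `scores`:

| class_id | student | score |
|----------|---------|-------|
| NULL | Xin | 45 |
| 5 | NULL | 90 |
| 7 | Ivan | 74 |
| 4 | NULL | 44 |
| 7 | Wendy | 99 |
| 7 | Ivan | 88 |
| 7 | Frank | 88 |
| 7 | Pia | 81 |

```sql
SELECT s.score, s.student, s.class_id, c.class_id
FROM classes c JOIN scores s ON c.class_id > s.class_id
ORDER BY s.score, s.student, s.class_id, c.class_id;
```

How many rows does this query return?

INNER JOIN keeps only pairs where the ON condition holds.
Matching on c.class_id > s.class_id. A NULL in a compared column never satisfies the condition.
- c row (class_id=5): matches 1 s row(s) → 1 output row(s).
- c row (class_id=4): no match → dropped.
- c row (class_id=6): matches 2 s row(s) → 2 output row(s).
- c row (class_id=7): matches 2 s row(s) → 2 output row(s).
- c row (class_id=3): no match → dropped.
- c row (class_id=4): no match → dropped.
- c row (class_id=7): matches 2 s row(s) → 2 output row(s).
- c row (class_id=7): matches 2 s row(s) → 2 output row(s).
Total: 9 rows.

9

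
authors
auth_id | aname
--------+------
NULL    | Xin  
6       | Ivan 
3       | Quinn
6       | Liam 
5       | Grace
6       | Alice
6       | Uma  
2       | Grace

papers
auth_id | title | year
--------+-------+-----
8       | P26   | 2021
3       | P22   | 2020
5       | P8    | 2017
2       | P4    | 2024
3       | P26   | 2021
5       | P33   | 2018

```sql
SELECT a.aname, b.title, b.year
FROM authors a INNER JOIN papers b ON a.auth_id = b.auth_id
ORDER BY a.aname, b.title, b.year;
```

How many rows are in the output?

5

INNER JOIN keeps only pairs where the ON condition holds.
Matching on a.auth_id = b.auth_id. A NULL in a compared column never satisfies the condition.
- a row (auth_id=NULL): no match → dropped.
- a row (auth_id=6): no match → dropped.
- a row (auth_id=3): matches 2 b row(s) → 2 output row(s).
- a row (auth_id=6): no match → dropped.
- a row (auth_id=5): matches 2 b row(s) → 2 output row(s).
- a row (auth_id=6): no match → dropped.
- a row (auth_id=6): no match → dropped.
- a row (auth_id=2): matches 1 b row(s) → 1 output row(s).
Total: 5 rows.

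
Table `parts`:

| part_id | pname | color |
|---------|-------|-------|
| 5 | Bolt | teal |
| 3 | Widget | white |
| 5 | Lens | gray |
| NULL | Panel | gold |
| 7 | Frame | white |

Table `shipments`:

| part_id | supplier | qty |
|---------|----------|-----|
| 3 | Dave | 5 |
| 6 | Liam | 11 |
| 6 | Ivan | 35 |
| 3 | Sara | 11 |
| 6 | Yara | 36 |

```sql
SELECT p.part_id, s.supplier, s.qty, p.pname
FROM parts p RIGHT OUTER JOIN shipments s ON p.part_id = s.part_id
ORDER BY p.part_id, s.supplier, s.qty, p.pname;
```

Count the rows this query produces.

5

RIGHT JOIN keeps every row from `shipments`; unmatched rows get NULL for `parts`'s columns.
Matching on p.part_id = s.part_id. A NULL in a compared column never satisfies the condition.
Matched pairs: 2; unmatched s rows kept: 3.
Total: 2 matched + 3 padded = 5 rows.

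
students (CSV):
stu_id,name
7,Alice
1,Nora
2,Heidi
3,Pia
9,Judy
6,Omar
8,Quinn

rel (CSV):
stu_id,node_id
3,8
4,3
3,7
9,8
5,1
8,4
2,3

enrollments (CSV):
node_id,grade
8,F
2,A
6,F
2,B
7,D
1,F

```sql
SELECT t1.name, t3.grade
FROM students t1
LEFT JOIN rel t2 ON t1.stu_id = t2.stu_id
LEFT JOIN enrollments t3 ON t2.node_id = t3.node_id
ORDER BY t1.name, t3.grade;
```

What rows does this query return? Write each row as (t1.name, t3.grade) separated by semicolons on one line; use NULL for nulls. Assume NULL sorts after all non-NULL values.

(Alice, NULL); (Heidi, NULL); (Judy, F); (Nora, NULL); (Omar, NULL); (Pia, D); (Pia, F); (Quinn, NULL)

Step 1 — t1 LEFT JOIN t2 on stu_id → 8 row(s).
Then LEFT JOIN `enrollments t3` on node_id: each of those 8 rows is kept; rows whose t2.node_id has no match in t3 get NULL for t3's columns.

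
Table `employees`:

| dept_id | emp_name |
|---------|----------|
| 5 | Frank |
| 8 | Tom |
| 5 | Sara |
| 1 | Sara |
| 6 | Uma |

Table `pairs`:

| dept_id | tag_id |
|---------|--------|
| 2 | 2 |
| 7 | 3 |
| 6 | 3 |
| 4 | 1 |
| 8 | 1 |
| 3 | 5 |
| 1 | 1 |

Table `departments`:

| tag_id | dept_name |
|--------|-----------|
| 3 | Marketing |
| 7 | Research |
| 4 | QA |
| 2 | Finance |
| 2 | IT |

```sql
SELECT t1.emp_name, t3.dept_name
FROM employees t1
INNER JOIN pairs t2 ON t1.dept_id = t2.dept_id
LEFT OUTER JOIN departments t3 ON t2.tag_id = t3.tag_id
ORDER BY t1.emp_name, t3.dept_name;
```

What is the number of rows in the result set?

3

Joins associate left-to-right: employees INNER JOIN pairs on dept_id gives 3 intermediate row(s).
Then LEFT JOIN `departments t3` on tag_id: each of those 3 rows is kept; rows whose t2.tag_id has no match in t3 get NULL for t3's columns.
Result: 3 row(s).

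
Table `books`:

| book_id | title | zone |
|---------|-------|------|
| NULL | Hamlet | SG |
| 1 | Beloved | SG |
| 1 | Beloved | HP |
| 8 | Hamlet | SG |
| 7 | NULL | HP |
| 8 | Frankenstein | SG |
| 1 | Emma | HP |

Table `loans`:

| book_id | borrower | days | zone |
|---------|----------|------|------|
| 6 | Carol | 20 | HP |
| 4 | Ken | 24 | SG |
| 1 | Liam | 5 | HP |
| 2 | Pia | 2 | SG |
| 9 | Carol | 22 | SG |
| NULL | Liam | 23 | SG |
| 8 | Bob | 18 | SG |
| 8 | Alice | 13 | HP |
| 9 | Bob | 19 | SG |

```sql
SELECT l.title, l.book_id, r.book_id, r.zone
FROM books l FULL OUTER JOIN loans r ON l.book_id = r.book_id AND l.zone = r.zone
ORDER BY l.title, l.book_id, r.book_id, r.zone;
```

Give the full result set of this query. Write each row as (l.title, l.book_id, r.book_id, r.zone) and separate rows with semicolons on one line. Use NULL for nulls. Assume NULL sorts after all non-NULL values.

FULL OUTER JOIN keeps every row from both sides; unmatched rows get NULL for the other side's columns.
Matching on l.book_id = r.book_id AND l.zone = r.zone. A NULL in a compared column never satisfies the condition.
- l row (book_id=NULL, zone=SG): no match → kept, r columns NULL.
- l row (book_id=1, zone=SG): no match → kept, r columns NULL.
- l row (book_id=1, zone=HP): matches 1 r row(s) → 1 output row(s).
- l row (book_id=8, zone=SG): matches 1 r row(s) → 1 output row(s).
- l row (book_id=7, zone=HP): no match → kept, r columns NULL.
- l row (book_id=8, zone=SG): matches 1 r row(s) → 1 output row(s).
- l row (book_id=1, zone=HP): matches 1 r row(s) → 1 output row(s).
- 7 row(s) from r found no l partner → padded with NULL.

(Beloved, 1, 1, HP); (Beloved, 1, NULL, NULL); (Emma, 1, 1, HP); (Frankenstein, 8, 8, SG); (Hamlet, 8, 8, SG); (Hamlet, NULL, NULL, NULL); (NULL, 7, NULL, NULL); (NULL, NULL, 2, SG); (NULL, NULL, 4, SG); (NULL, NULL, 6, HP); (NULL, NULL, 8, HP); (NULL, NULL, 9, SG); (NULL, NULL, 9, SG); (NULL, NULL, NULL, SG)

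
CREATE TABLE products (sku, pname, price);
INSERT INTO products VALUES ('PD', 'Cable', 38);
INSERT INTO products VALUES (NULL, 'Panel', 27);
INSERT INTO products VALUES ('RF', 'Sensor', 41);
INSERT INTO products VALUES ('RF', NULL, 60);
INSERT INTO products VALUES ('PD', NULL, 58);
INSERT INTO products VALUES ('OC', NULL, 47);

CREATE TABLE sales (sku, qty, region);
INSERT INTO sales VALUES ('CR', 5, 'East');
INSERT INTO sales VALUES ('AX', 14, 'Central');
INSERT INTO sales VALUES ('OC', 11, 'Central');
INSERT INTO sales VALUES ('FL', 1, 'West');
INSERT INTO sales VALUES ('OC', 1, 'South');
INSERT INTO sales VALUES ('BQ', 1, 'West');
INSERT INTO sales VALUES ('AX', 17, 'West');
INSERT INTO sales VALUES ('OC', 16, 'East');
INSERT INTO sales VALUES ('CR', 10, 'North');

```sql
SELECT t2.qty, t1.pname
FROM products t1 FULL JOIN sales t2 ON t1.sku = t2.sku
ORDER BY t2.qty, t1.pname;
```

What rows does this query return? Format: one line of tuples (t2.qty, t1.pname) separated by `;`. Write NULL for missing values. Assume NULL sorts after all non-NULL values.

FULL OUTER JOIN keeps every row from both sides; unmatched rows get NULL for the other side's columns.
Matching on t1.sku = t2.sku. A NULL in a compared column never satisfies the condition.
- t1 row (sku=PD): no match → kept, t2 columns NULL.
- t1 row (sku=NULL): no match → kept, t2 columns NULL.
- t1 row (sku=RF): no match → kept, t2 columns NULL.
- t1 row (sku=RF): no match → kept, t2 columns NULL.
- t1 row (sku=PD): no match → kept, t2 columns NULL.
- t1 row (sku=OC): matches 3 t2 row(s) → 3 output row(s).
- 6 t2 row(s) had no t1 match → kept, t1 columns NULL.

(1, NULL); (1, NULL); (1, NULL); (5, NULL); (10, NULL); (11, NULL); (14, NULL); (16, NULL); (17, NULL); (NULL, Cable); (NULL, Panel); (NULL, Sensor); (NULL, NULL); (NULL, NULL)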